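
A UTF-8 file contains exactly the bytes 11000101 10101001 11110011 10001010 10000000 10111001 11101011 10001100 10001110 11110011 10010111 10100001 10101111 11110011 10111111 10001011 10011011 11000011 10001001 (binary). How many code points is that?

6

Byte at offset 0: 0xC5 = 11000101 → 2-byte char (#1). Advance 2.
Byte at offset 2: 0xF3 = 11110011 → 4-byte char (#2). Advance 4.
Byte at offset 6: 0xEB = 11101011 → 3-byte char (#3). Advance 3.
Byte at offset 9: 0xF3 = 11110011 → 4-byte char (#4). Advance 4.
Byte at offset 13: 0xF3 = 11110011 → 4-byte char (#5). Advance 4.
Byte at offset 17: 0xC3 = 11000011 → 2-byte char (#6). Advance 2.
Reached end at offset 19 after 6 code points.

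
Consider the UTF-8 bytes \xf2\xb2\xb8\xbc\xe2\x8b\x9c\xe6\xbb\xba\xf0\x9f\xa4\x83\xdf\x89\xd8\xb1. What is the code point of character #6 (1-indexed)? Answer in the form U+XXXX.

Offset 0: leading byte 0xF2 = 11110010 → 4-byte char #1 = F2 B2 B8 BC.
Offset 4: leading byte 0xE2 = 11100010 → 3-byte char #2 = E2 8B 9C.
Offset 7: leading byte 0xE6 = 11100110 → 3-byte char #3 = E6 BB BA.
Offset 10: leading byte 0xF0 = 11110000 → 4-byte char #4 = F0 9F A4 83.
Offset 14: leading byte 0xDF = 11011111 → 2-byte char #5 = DF 89.
Offset 16: leading byte 0xD8 = 11011000 → 2-byte char #6 = D8 B1.
Leading byte 0xD8 = 11011000 matches 110xxxxx → 2-byte sequence.
Byte 1: 0xD8 = 11011000, payload 11000 (5 bits).
Byte 2: 0xB1 = 10110001 (10xxxxxx ✓), payload 110001.
Concatenate: 11000110001 = 0x631 (11 bits → U+0631).

U+0631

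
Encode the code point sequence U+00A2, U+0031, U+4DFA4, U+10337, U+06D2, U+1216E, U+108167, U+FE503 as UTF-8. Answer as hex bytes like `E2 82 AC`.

U+00A2: 2-byte form → C2 A2.
U+0031: 1-byte form → 31.
U+4DFA4: 4-byte form → F1 8D BE A4.
U+10337: 4-byte form → F0 90 8C B7.
U+06D2: 2-byte form → DB 92.
U+1216E: 4-byte form → F0 92 85 AE.
U+108167: 4-byte form → F4 88 85 A7.
U+FE503: 4-byte form → F3 BE 94 83.
Concatenated (25 bytes): C2 A2 31 F1 8D BE A4 F0 90 8C B7 DB 92 F0 92 85 AE F4 88 85 A7 F3 BE 94 83.

C2 A2 31 F1 8D BE A4 F0 90 8C B7 DB 92 F0 92 85 AE F4 88 85 A7 F3 BE 94 83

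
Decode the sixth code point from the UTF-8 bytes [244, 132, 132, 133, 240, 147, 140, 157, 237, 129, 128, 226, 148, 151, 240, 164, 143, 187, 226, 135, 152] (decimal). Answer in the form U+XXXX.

U+21D8

Offset 0: leading byte 0xF4 = 11110100 → 4-byte char #1 = F4 84 84 85.
Offset 4: leading byte 0xF0 = 11110000 → 4-byte char #2 = F0 93 8C 9D.
Offset 8: leading byte 0xED = 11101101 → 3-byte char #3 = ED 81 80.
Offset 11: leading byte 0xE2 = 11100010 → 3-byte char #4 = E2 94 97.
Offset 14: leading byte 0xF0 = 11110000 → 4-byte char #5 = F0 A4 8F BB.
Offset 18: leading byte 0xE2 = 11100010 → 3-byte char #6 = E2 87 98.
Leading byte 0xE2 = 11100010 matches 1110xxxx → 3-byte sequence.
Byte 1: 0xE2 = 11100010, payload 0010 (4 bits).
Byte 2: 0x87 = 10000111 (10xxxxxx ✓), payload 000111.
Byte 3: 0x98 = 10011000 (10xxxxxx ✓), payload 011000.
Concatenate: 0010000111011000 = 0x21D8 (16 bits → U+21D8).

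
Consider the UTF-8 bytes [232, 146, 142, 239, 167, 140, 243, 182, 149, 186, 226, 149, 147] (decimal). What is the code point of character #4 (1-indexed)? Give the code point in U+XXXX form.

U+2553

Offset 0: leading byte 0xE8 = 11101000 → 3-byte char #1 = E8 92 8E.
Offset 3: leading byte 0xEF = 11101111 → 3-byte char #2 = EF A7 8C.
Offset 6: leading byte 0xF3 = 11110011 → 4-byte char #3 = F3 B6 95 BA.
Offset 10: leading byte 0xE2 = 11100010 → 3-byte char #4 = E2 95 93.
Leading byte 0xE2 = 11100010 matches 1110xxxx → 3-byte sequence.
Byte 1: 0xE2 = 11100010, payload 0010 (4 bits).
Byte 2: 0x95 = 10010101 (10xxxxxx ✓), payload 010101.
Byte 3: 0x93 = 10010011 (10xxxxxx ✓), payload 010011.
Concatenate: 0010010101010011 = 0x2553 (16 bits → U+2553).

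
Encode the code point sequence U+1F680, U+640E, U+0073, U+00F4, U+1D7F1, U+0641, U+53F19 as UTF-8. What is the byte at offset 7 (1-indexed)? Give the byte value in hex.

1-indexed offset 7 is 0-indexed offset 6.
U+1F680 → 4-byte form F0 9F 9A 80 at offsets 0–3.
U+640E → 3-byte form E6 90 8E at offsets 4–6.
Offset 6 falls in char 2's range; it's byte 3 of E6 90 8E = 0x8E.

0x8E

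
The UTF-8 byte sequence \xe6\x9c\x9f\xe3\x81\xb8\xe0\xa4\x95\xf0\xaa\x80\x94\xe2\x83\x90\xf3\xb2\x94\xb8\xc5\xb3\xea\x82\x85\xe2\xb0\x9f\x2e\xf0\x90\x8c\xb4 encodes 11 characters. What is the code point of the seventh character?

U+0173

Offset 0: leading byte 0xE6 = 11100110 → 3-byte char #1 = E6 9C 9F.
Offset 3: leading byte 0xE3 = 11100011 → 3-byte char #2 = E3 81 B8.
Offset 6: leading byte 0xE0 = 11100000 → 3-byte char #3 = E0 A4 95.
Offset 9: leading byte 0xF0 = 11110000 → 4-byte char #4 = F0 AA 80 94.
Offset 13: leading byte 0xE2 = 11100010 → 3-byte char #5 = E2 83 90.
Offset 16: leading byte 0xF3 = 11110011 → 4-byte char #6 = F3 B2 94 B8.
Offset 20: leading byte 0xC5 = 11000101 → 2-byte char #7 = C5 B3.
Leading byte 0xC5 = 11000101 matches 110xxxxx → 2-byte sequence.
Byte 1: 0xC5 = 11000101, payload 00101 (5 bits).
Byte 2: 0xB3 = 10110011 (10xxxxxx ✓), payload 110011.
Concatenate: 00101110011 = 0x173 (11 bits → U+0173).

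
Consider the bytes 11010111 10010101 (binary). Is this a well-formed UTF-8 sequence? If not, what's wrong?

valid

Leading byte 0xD7 = 11010111 → 2-byte form.
Continuation bytes 0x95=10010101 all match 10xxxxxx.
Decoded value 0x5D5 is ≥ 0x80 (shortest form) and not a surrogate.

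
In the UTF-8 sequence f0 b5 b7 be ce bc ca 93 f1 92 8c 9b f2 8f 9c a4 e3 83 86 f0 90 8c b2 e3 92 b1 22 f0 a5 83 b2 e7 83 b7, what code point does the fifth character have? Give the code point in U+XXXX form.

Offset 0: leading byte 0xF0 = 11110000 → 4-byte char #1 = F0 B5 B7 BE.
Offset 4: leading byte 0xCE = 11001110 → 2-byte char #2 = CE BC.
Offset 6: leading byte 0xCA = 11001010 → 2-byte char #3 = CA 93.
Offset 8: leading byte 0xF1 = 11110001 → 4-byte char #4 = F1 92 8C 9B.
Offset 12: leading byte 0xF2 = 11110010 → 4-byte char #5 = F2 8F 9C A4.
Leading byte 0xF2 = 11110010 matches 11110xxx → 4-byte sequence.
Byte 1: 0xF2 = 11110010, payload 010 (3 bits).
Byte 2: 0x8F = 10001111 (10xxxxxx ✓), payload 001111.
Byte 3: 0x9C = 10011100 (10xxxxxx ✓), payload 011100.
Byte 4: 0xA4 = 10100100 (10xxxxxx ✓), payload 100100.
Concatenate: 010001111011100100100 = 0x8F724 (21 bits → U+8F724).

U+8F724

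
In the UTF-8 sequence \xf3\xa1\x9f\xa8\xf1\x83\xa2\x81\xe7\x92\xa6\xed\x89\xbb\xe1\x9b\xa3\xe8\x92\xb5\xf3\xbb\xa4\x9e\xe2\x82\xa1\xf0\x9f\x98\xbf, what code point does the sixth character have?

U+84B5

Offset 0: leading byte 0xF3 = 11110011 → 4-byte char #1 = F3 A1 9F A8.
Offset 4: leading byte 0xF1 = 11110001 → 4-byte char #2 = F1 83 A2 81.
Offset 8: leading byte 0xE7 = 11100111 → 3-byte char #3 = E7 92 A6.
Offset 11: leading byte 0xED = 11101101 → 3-byte char #4 = ED 89 BB.
Offset 14: leading byte 0xE1 = 11100001 → 3-byte char #5 = E1 9B A3.
Offset 17: leading byte 0xE8 = 11101000 → 3-byte char #6 = E8 92 B5.
Leading byte 0xE8 = 11101000 matches 1110xxxx → 3-byte sequence.
Byte 1: 0xE8 = 11101000, payload 1000 (4 bits).
Byte 2: 0x92 = 10010010 (10xxxxxx ✓), payload 010010.
Byte 3: 0xB5 = 10110101 (10xxxxxx ✓), payload 110101.
Concatenate: 1000010010110101 = 0x84B5 (16 bits → U+84B5).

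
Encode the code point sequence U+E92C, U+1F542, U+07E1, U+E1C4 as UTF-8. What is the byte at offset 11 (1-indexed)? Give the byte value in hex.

1-indexed offset 11 is 0-indexed offset 10.
U+E92C → 3-byte form EE A4 AC at offsets 0–2.
U+1F542 → 4-byte form F0 9F 95 82 at offsets 3–6.
U+07E1 → 2-byte form DF A1 at offsets 7–8.
U+E1C4 → 3-byte form EE 87 84 at offsets 9–11.
Offset 10 falls in char 4's range; it's byte 2 of EE 87 84 = 0x87.

0x87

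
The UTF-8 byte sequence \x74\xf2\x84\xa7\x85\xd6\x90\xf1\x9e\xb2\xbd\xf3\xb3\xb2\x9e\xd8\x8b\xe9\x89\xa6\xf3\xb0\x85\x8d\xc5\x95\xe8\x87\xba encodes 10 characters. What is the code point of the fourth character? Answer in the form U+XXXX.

U+5ECBD

Offset 0: leading byte 0x74 = 01110100 → 1-byte char #1 = 74.
Offset 1: leading byte 0xF2 = 11110010 → 4-byte char #2 = F2 84 A7 85.
Offset 5: leading byte 0xD6 = 11010110 → 2-byte char #3 = D6 90.
Offset 7: leading byte 0xF1 = 11110001 → 4-byte char #4 = F1 9E B2 BD.
Leading byte 0xF1 = 11110001 matches 11110xxx → 4-byte sequence.
Byte 1: 0xF1 = 11110001, payload 001 (3 bits).
Byte 2: 0x9E = 10011110 (10xxxxxx ✓), payload 011110.
Byte 3: 0xB2 = 10110010 (10xxxxxx ✓), payload 110010.
Byte 4: 0xBD = 10111101 (10xxxxxx ✓), payload 111101.
Concatenate: 001011110110010111101 = 0x5ECBD (21 bits → U+5ECBD).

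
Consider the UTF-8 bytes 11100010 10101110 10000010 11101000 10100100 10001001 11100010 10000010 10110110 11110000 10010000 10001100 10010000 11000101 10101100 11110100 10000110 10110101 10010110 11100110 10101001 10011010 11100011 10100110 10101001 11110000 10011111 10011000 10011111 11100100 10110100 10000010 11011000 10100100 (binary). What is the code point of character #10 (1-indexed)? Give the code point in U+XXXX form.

Offset 0: leading byte 0xE2 = 11100010 → 3-byte char #1 = E2 AE 82.
Offset 3: leading byte 0xE8 = 11101000 → 3-byte char #2 = E8 A4 89.
Offset 6: leading byte 0xE2 = 11100010 → 3-byte char #3 = E2 82 B6.
Offset 9: leading byte 0xF0 = 11110000 → 4-byte char #4 = F0 90 8C 90.
Offset 13: leading byte 0xC5 = 11000101 → 2-byte char #5 = C5 AC.
Offset 15: leading byte 0xF4 = 11110100 → 4-byte char #6 = F4 86 B5 96.
Offset 19: leading byte 0xE6 = 11100110 → 3-byte char #7 = E6 A9 9A.
Offset 22: leading byte 0xE3 = 11100011 → 3-byte char #8 = E3 A6 A9.
Offset 25: leading byte 0xF0 = 11110000 → 4-byte char #9 = F0 9F 98 9F.
Offset 29: leading byte 0xE4 = 11100100 → 3-byte char #10 = E4 B4 82.
Leading byte 0xE4 = 11100100 matches 1110xxxx → 3-byte sequence.
Byte 1: 0xE4 = 11100100, payload 0100 (4 bits).
Byte 2: 0xB4 = 10110100 (10xxxxxx ✓), payload 110100.
Byte 3: 0x82 = 10000010 (10xxxxxx ✓), payload 000010.
Concatenate: 0100110100000010 = 0x4D02 (16 bits → U+4D02).

U+4D02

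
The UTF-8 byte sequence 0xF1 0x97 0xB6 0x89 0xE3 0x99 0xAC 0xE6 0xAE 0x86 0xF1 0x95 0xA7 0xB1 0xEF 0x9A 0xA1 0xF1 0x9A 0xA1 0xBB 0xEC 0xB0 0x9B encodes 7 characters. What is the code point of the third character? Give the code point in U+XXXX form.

Offset 0: leading byte 0xF1 = 11110001 → 4-byte char #1 = F1 97 B6 89.
Offset 4: leading byte 0xE3 = 11100011 → 3-byte char #2 = E3 99 AC.
Offset 7: leading byte 0xE6 = 11100110 → 3-byte char #3 = E6 AE 86.
Leading byte 0xE6 = 11100110 matches 1110xxxx → 3-byte sequence.
Byte 1: 0xE6 = 11100110, payload 0110 (4 bits).
Byte 2: 0xAE = 10101110 (10xxxxxx ✓), payload 101110.
Byte 3: 0x86 = 10000110 (10xxxxxx ✓), payload 000110.
Concatenate: 0110101110000110 = 0x6B86 (16 bits → U+6B86).

U+6B86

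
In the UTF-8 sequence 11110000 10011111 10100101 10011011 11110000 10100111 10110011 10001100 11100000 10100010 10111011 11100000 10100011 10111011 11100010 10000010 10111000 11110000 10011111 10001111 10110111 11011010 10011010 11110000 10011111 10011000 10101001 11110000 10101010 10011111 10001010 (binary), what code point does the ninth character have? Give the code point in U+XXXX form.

Offset 0: leading byte 0xF0 = 11110000 → 4-byte char #1 = F0 9F A5 9B.
Offset 4: leading byte 0xF0 = 11110000 → 4-byte char #2 = F0 A7 B3 8C.
Offset 8: leading byte 0xE0 = 11100000 → 3-byte char #3 = E0 A2 BB.
Offset 11: leading byte 0xE0 = 11100000 → 3-byte char #4 = E0 A3 BB.
Offset 14: leading byte 0xE2 = 11100010 → 3-byte char #5 = E2 82 B8.
Offset 17: leading byte 0xF0 = 11110000 → 4-byte char #6 = F0 9F 8F B7.
Offset 21: leading byte 0xDA = 11011010 → 2-byte char #7 = DA 9A.
Offset 23: leading byte 0xF0 = 11110000 → 4-byte char #8 = F0 9F 98 A9.
Offset 27: leading byte 0xF0 = 11110000 → 4-byte char #9 = F0 AA 9F 8A.
Leading byte 0xF0 = 11110000 matches 11110xxx → 4-byte sequence.
Byte 1: 0xF0 = 11110000, payload 000 (3 bits).
Byte 2: 0xAA = 10101010 (10xxxxxx ✓), payload 101010.
Byte 3: 0x9F = 10011111 (10xxxxxx ✓), payload 011111.
Byte 4: 0x8A = 10001010 (10xxxxxx ✓), payload 001010.
Concatenate: 000101010011111001010 = 0x2A7CA (21 bits → U+2A7CA).

U+2A7CA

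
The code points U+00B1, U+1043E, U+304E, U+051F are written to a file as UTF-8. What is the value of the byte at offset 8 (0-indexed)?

0x8E

U+00B1 → 2-byte form C2 B1 at offsets 0–1.
U+1043E → 4-byte form F0 90 90 BE at offsets 2–5.
U+304E → 3-byte form E3 81 8E at offsets 6–8.
Offset 8 falls in char 3's range; it's byte 3 of E3 81 8E = 0x8E.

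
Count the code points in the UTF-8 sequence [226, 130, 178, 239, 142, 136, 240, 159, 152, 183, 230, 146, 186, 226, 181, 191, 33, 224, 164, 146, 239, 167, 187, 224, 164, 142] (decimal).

Byte at offset 0: 0xE2 = 11100010 → 3-byte char (#1). Advance 3.
Byte at offset 3: 0xEF = 11101111 → 3-byte char (#2). Advance 3.
Byte at offset 6: 0xF0 = 11110000 → 4-byte char (#3). Advance 4.
Byte at offset 10: 0xE6 = 11100110 → 3-byte char (#4). Advance 3.
Byte at offset 13: 0xE2 = 11100010 → 3-byte char (#5). Advance 3.
Byte at offset 16: 0x21 = 00100001 → 1-byte char (#6). Advance 1.
Byte at offset 17: 0xE0 = 11100000 → 3-byte char (#7). Advance 3.
Byte at offset 20: 0xEF = 11101111 → 3-byte char (#8). Advance 3.
Byte at offset 23: 0xE0 = 11100000 → 3-byte char (#9). Advance 3.
Reached end at offset 26 after 9 code points.

9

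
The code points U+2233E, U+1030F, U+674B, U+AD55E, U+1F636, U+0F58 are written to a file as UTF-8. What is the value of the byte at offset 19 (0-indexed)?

U+2233E → 4-byte form F0 A2 8C BE at offsets 0–3.
U+1030F → 4-byte form F0 90 8C 8F at offsets 4–7.
U+674B → 3-byte form E6 9D 8B at offsets 8–10.
U+AD55E → 4-byte form F2 AD 95 9E at offsets 11–14.
U+1F636 → 4-byte form F0 9F 98 B6 at offsets 15–18.
U+0F58 → 3-byte form E0 BD 98 at offsets 19–21.
Offset 19 falls in char 6's range; it's byte 1 of E0 BD 98 = 0xE0.

0xE0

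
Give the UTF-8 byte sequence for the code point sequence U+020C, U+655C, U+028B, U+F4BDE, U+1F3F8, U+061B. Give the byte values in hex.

U+020C: 2-byte form → C8 8C.
U+655C: 3-byte form → E6 95 9C.
U+028B: 2-byte form → CA 8B.
U+F4BDE: 4-byte form → F3 B4 AF 9E.
U+1F3F8: 4-byte form → F0 9F 8F B8.
U+061B: 2-byte form → D8 9B.
Concatenated (17 bytes): C8 8C E6 95 9C CA 8B F3 B4 AF 9E F0 9F 8F B8 D8 9B.

C8 8C E6 95 9C CA 8B F3 B4 AF 9E F0 9F 8F B8 D8 9B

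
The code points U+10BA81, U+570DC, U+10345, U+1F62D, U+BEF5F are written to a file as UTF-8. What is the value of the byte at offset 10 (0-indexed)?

0x8D

U+10BA81 → 4-byte form F4 8B AA 81 at offsets 0–3.
U+570DC → 4-byte form F1 97 83 9C at offsets 4–7.
U+10345 → 4-byte form F0 90 8D 85 at offsets 8–11.
Offset 10 falls in char 3's range; it's byte 3 of F0 90 8D 85 = 0x8D.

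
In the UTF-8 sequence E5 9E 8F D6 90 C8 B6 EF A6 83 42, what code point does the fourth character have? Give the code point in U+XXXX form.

Offset 0: leading byte 0xE5 = 11100101 → 3-byte char #1 = E5 9E 8F.
Offset 3: leading byte 0xD6 = 11010110 → 2-byte char #2 = D6 90.
Offset 5: leading byte 0xC8 = 11001000 → 2-byte char #3 = C8 B6.
Offset 7: leading byte 0xEF = 11101111 → 3-byte char #4 = EF A6 83.
Leading byte 0xEF = 11101111 matches 1110xxxx → 3-byte sequence.
Byte 1: 0xEF = 11101111, payload 1111 (4 bits).
Byte 2: 0xA6 = 10100110 (10xxxxxx ✓), payload 100110.
Byte 3: 0x83 = 10000011 (10xxxxxx ✓), payload 000011.
Concatenate: 1111100110000011 = 0xF983 (16 bits → U+F983).

U+F983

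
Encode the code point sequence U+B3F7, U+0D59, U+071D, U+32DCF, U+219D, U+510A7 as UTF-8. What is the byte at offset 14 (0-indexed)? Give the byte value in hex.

0x9D

U+B3F7 → 3-byte form EB 8F B7 at offsets 0–2.
U+0D59 → 3-byte form E0 B5 99 at offsets 3–5.
U+071D → 2-byte form DC 9D at offsets 6–7.
U+32DCF → 4-byte form F0 B2 B7 8F at offsets 8–11.
U+219D → 3-byte form E2 86 9D at offsets 12–14.
Offset 14 falls in char 5's range; it's byte 3 of E2 86 9D = 0x9D.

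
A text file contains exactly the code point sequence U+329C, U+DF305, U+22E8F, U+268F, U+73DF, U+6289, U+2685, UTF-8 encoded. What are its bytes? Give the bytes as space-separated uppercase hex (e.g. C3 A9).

E3 8A 9C F3 9F 8C 85 F0 A2 BA 8F E2 9A 8F E7 8F 9F E6 8A 89 E2 9A 85

U+329C: 3-byte form → E3 8A 9C.
U+DF305: 4-byte form → F3 9F 8C 85.
U+22E8F: 4-byte form → F0 A2 BA 8F.
U+268F: 3-byte form → E2 9A 8F.
U+73DF: 3-byte form → E7 8F 9F.
U+6289: 3-byte form → E6 8A 89.
U+2685: 3-byte form → E2 9A 85.
Concatenated (23 bytes): E3 8A 9C F3 9F 8C 85 F0 A2 BA 8F E2 9A 8F E7 8F 9F E6 8A 89 E2 9A 85.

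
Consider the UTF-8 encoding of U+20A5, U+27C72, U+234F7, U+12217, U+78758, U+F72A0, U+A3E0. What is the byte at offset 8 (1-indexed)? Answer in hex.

1-indexed offset 8 is 0-indexed offset 7.
U+20A5 → 3-byte form E2 82 A5 at offsets 0–2.
U+27C72 → 4-byte form F0 A7 B1 B2 at offsets 3–6.
U+234F7 → 4-byte form F0 A3 93 B7 at offsets 7–10.
Offset 7 falls in char 3's range; it's byte 1 of F0 A3 93 B7 = 0xF0.

0xF0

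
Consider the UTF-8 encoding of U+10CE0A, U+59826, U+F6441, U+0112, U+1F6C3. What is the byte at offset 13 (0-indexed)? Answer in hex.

U+10CE0A → 4-byte form F4 8C B8 8A at offsets 0–3.
U+59826 → 4-byte form F1 99 A0 A6 at offsets 4–7.
U+F6441 → 4-byte form F3 B6 91 81 at offsets 8–11.
U+0112 → 2-byte form C4 92 at offsets 12–13.
Offset 13 falls in char 4's range; it's byte 2 of C4 92 = 0x92.

0x92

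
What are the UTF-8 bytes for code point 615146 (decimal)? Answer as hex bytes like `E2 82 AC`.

F2 96 8B AA

U+962EA = 0x962EA = 615146 decimal. In range U+10000–U+10FFFF → 4-byte form: 11110xxx 10xxxxxx 10xxxxxx 10xxxxxx.
Binary (21 bits): 010010110001011101010.
Split 3+6+6+6: 010 | 010110 | 001011 | 101010.
Byte 1: 11110010 = 0xF2.
Byte 2: 10010110 = 0x96.
Byte 3: 10001011 = 0x8B.
Byte 4: 10101010 = 0xAA.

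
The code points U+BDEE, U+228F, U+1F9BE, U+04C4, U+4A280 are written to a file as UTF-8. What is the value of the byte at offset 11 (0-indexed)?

0x84

U+BDEE → 3-byte form EB B7 AE at offsets 0–2.
U+228F → 3-byte form E2 8A 8F at offsets 3–5.
U+1F9BE → 4-byte form F0 9F A6 BE at offsets 6–9.
U+04C4 → 2-byte form D3 84 at offsets 10–11.
Offset 11 falls in char 4's range; it's byte 2 of D3 84 = 0x84.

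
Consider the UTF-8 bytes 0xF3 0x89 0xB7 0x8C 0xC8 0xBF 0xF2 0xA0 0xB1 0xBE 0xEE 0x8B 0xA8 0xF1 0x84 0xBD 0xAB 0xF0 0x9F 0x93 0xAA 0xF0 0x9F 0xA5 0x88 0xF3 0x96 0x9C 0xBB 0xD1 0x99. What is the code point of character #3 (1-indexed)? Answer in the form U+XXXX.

U+A0C7E

Offset 0: leading byte 0xF3 = 11110011 → 4-byte char #1 = F3 89 B7 8C.
Offset 4: leading byte 0xC8 = 11001000 → 2-byte char #2 = C8 BF.
Offset 6: leading byte 0xF2 = 11110010 → 4-byte char #3 = F2 A0 B1 BE.
Leading byte 0xF2 = 11110010 matches 11110xxx → 4-byte sequence.
Byte 1: 0xF2 = 11110010, payload 010 (3 bits).
Byte 2: 0xA0 = 10100000 (10xxxxxx ✓), payload 100000.
Byte 3: 0xB1 = 10110001 (10xxxxxx ✓), payload 110001.
Byte 4: 0xBE = 10111110 (10xxxxxx ✓), payload 111110.
Concatenate: 010100000110001111110 = 0xA0C7E (21 bits → U+A0C7E).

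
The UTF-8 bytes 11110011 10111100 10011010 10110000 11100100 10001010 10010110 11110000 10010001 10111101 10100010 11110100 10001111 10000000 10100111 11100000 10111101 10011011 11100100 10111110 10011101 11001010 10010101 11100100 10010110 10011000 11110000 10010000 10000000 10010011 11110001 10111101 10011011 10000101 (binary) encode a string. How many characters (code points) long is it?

10

Byte at offset 0: 0xF3 = 11110011 → 4-byte char (#1). Advance 4.
Byte at offset 4: 0xE4 = 11100100 → 3-byte char (#2). Advance 3.
Byte at offset 7: 0xF0 = 11110000 → 4-byte char (#3). Advance 4.
Byte at offset 11: 0xF4 = 11110100 → 4-byte char (#4). Advance 4.
Byte at offset 15: 0xE0 = 11100000 → 3-byte char (#5). Advance 3.
Byte at offset 18: 0xE4 = 11100100 → 3-byte char (#6). Advance 3.
Byte at offset 21: 0xCA = 11001010 → 2-byte char (#7). Advance 2.
Byte at offset 23: 0xE4 = 11100100 → 3-byte char (#8). Advance 3.
Byte at offset 26: 0xF0 = 11110000 → 4-byte char (#9). Advance 4.
Byte at offset 30: 0xF1 = 11110001 → 4-byte char (#10). Advance 4.
Reached end at offset 34 after 10 code points.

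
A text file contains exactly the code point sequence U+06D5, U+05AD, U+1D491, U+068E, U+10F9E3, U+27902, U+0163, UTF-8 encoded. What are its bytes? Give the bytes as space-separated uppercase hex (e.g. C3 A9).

DB 95 D6 AD F0 9D 92 91 DA 8E F4 8F A7 A3 F0 A7 A4 82 C5 A3

U+06D5: 2-byte form → DB 95.
U+05AD: 2-byte form → D6 AD.
U+1D491: 4-byte form → F0 9D 92 91.
U+068E: 2-byte form → DA 8E.
U+10F9E3: 4-byte form → F4 8F A7 A3.
U+27902: 4-byte form → F0 A7 A4 82.
U+0163: 2-byte form → C5 A3.
Concatenated (20 bytes): DB 95 D6 AD F0 9D 92 91 DA 8E F4 8F A7 A3 F0 A7 A4 82 C5 A3.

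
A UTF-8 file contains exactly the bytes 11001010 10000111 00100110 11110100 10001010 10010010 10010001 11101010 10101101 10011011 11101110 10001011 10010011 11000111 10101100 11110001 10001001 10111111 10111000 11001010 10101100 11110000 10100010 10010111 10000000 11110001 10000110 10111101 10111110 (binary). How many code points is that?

Byte at offset 0: 0xCA = 11001010 → 2-byte char (#1). Advance 2.
Byte at offset 2: 0x26 = 00100110 → 1-byte char (#2). Advance 1.
Byte at offset 3: 0xF4 = 11110100 → 4-byte char (#3). Advance 4.
Byte at offset 7: 0xEA = 11101010 → 3-byte char (#4). Advance 3.
Byte at offset 10: 0xEE = 11101110 → 3-byte char (#5). Advance 3.
Byte at offset 13: 0xC7 = 11000111 → 2-byte char (#6). Advance 2.
Byte at offset 15: 0xF1 = 11110001 → 4-byte char (#7). Advance 4.
Byte at offset 19: 0xCA = 11001010 → 2-byte char (#8). Advance 2.
Byte at offset 21: 0xF0 = 11110000 → 4-byte char (#9). Advance 4.
Byte at offset 25: 0xF1 = 11110001 → 4-byte char (#10). Advance 4.
Reached end at offset 29 after 10 code points.

10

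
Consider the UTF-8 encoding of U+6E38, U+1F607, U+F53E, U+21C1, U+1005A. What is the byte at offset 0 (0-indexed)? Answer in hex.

U+6E38 → 3-byte form E6 B8 B8 at offsets 0–2.
Offset 0 falls in char 1's range; it's byte 1 of E6 B8 B8 = 0xE6.

0xE6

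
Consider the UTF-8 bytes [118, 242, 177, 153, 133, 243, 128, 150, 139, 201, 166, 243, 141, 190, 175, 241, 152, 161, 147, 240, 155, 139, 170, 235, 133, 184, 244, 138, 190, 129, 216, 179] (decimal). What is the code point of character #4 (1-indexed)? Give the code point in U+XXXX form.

Offset 0: leading byte 0x76 = 01110110 → 1-byte char #1 = 76.
Offset 1: leading byte 0xF2 = 11110010 → 4-byte char #2 = F2 B1 99 85.
Offset 5: leading byte 0xF3 = 11110011 → 4-byte char #3 = F3 80 96 8B.
Offset 9: leading byte 0xC9 = 11001001 → 2-byte char #4 = C9 A6.
Leading byte 0xC9 = 11001001 matches 110xxxxx → 2-byte sequence.
Byte 1: 0xC9 = 11001001, payload 01001 (5 bits).
Byte 2: 0xA6 = 10100110 (10xxxxxx ✓), payload 100110.
Concatenate: 01001100110 = 0x266 (11 bits → U+0266).

U+0266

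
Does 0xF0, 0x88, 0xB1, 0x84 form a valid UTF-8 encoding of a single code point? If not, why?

Leading byte 0xF0 = 11110000 → 4-byte form.
Continuation bytes all match 10xxxxxx. Payload decodes to 0x8C44.
But 0x8C44 < 0x10000, the minimum for a 4-byte sequence — this is an overlong encoding.

invalid (overlong encoding)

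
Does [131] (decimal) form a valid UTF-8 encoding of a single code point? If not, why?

Byte 0x83 = 10000011 has the form 10xxxxxx — a continuation byte — but there is no preceding leading byte.

invalid (continuation byte with no leading byte)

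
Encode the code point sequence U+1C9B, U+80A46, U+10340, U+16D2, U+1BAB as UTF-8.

E1 B2 9B F2 80 A9 86 F0 90 8D 80 E1 9B 92 E1 AE AB

U+1C9B: 3-byte form → E1 B2 9B.
U+80A46: 4-byte form → F2 80 A9 86.
U+10340: 4-byte form → F0 90 8D 80.
U+16D2: 3-byte form → E1 9B 92.
U+1BAB: 3-byte form → E1 AE AB.
Concatenated (17 bytes): E1 B2 9B F2 80 A9 86 F0 90 8D 80 E1 9B 92 E1 AE AB.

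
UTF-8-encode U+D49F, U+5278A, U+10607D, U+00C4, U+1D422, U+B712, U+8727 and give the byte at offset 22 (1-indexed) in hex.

0x9C

1-indexed offset 22 is 0-indexed offset 21.
U+D49F → 3-byte form ED 92 9F at offsets 0–2.
U+5278A → 4-byte form F1 92 9E 8A at offsets 3–6.
U+10607D → 4-byte form F4 86 81 BD at offsets 7–10.
U+00C4 → 2-byte form C3 84 at offsets 11–12.
U+1D422 → 4-byte form F0 9D 90 A2 at offsets 13–16.
U+B712 → 3-byte form EB 9C 92 at offsets 17–19.
U+8727 → 3-byte form E8 9C A7 at offsets 20–22.
Offset 21 falls in char 7's range; it's byte 2 of E8 9C A7 = 0x9C.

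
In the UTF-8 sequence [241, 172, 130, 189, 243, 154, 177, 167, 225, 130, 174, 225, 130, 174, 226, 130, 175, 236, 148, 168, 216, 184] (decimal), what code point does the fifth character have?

U+20AF

Offset 0: leading byte 0xF1 = 11110001 → 4-byte char #1 = F1 AC 82 BD.
Offset 4: leading byte 0xF3 = 11110011 → 4-byte char #2 = F3 9A B1 A7.
Offset 8: leading byte 0xE1 = 11100001 → 3-byte char #3 = E1 82 AE.
Offset 11: leading byte 0xE1 = 11100001 → 3-byte char #4 = E1 82 AE.
Offset 14: leading byte 0xE2 = 11100010 → 3-byte char #5 = E2 82 AF.
Leading byte 0xE2 = 11100010 matches 1110xxxx → 3-byte sequence.
Byte 1: 0xE2 = 11100010, payload 0010 (4 bits).
Byte 2: 0x82 = 10000010 (10xxxxxx ✓), payload 000010.
Byte 3: 0xAF = 10101111 (10xxxxxx ✓), payload 101111.
Concatenate: 0010000010101111 = 0x20AF (16 bits → U+20AF).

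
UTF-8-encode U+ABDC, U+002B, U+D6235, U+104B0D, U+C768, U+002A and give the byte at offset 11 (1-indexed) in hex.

1-indexed offset 11 is 0-indexed offset 10.
U+ABDC → 3-byte form EA AF 9C at offsets 0–2.
U+002B → 1-byte form 2B at offsets 3–3.
U+D6235 → 4-byte form F3 96 88 B5 at offsets 4–7.
U+104B0D → 4-byte form F4 84 AC 8D at offsets 8–11.
Offset 10 falls in char 4's range; it's byte 3 of F4 84 AC 8D = 0xAC.

0xAC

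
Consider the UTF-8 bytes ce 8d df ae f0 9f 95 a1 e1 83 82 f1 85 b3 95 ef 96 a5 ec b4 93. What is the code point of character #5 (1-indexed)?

Offset 0: leading byte 0xCE = 11001110 → 2-byte char #1 = CE 8D.
Offset 2: leading byte 0xDF = 11011111 → 2-byte char #2 = DF AE.
Offset 4: leading byte 0xF0 = 11110000 → 4-byte char #3 = F0 9F 95 A1.
Offset 8: leading byte 0xE1 = 11100001 → 3-byte char #4 = E1 83 82.
Offset 11: leading byte 0xF1 = 11110001 → 4-byte char #5 = F1 85 B3 95.
Leading byte 0xF1 = 11110001 matches 11110xxx → 4-byte sequence.
Byte 1: 0xF1 = 11110001, payload 001 (3 bits).
Byte 2: 0x85 = 10000101 (10xxxxxx ✓), payload 000101.
Byte 3: 0xB3 = 10110011 (10xxxxxx ✓), payload 110011.
Byte 4: 0x95 = 10010101 (10xxxxxx ✓), payload 010101.
Concatenate: 001000101110011010101 = 0x45CD5 (21 bits → U+45CD5).

U+45CD5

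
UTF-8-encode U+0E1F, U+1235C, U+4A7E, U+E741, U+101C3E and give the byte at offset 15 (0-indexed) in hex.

0xB0

U+0E1F → 3-byte form E0 B8 9F at offsets 0–2.
U+1235C → 4-byte form F0 92 8D 9C at offsets 3–6.
U+4A7E → 3-byte form E4 A9 BE at offsets 7–9.
U+E741 → 3-byte form EE 9D 81 at offsets 10–12.
U+101C3E → 4-byte form F4 81 B0 BE at offsets 13–16.
Offset 15 falls in char 5's range; it's byte 3 of F4 81 B0 BE = 0xB0.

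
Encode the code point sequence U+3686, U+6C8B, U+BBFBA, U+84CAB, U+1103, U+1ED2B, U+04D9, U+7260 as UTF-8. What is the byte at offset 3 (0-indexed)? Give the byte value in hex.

0xE6

U+3686 → 3-byte form E3 9A 86 at offsets 0–2.
U+6C8B → 3-byte form E6 B2 8B at offsets 3–5.
Offset 3 falls in char 2's range; it's byte 1 of E6 B2 8B = 0xE6.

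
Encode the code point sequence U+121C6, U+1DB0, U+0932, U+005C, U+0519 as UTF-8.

F0 92 87 86 E1 B6 B0 E0 A4 B2 5C D4 99

U+121C6: 4-byte form → F0 92 87 86.
U+1DB0: 3-byte form → E1 B6 B0.
U+0932: 3-byte form → E0 A4 B2.
U+005C: 1-byte form → 5C.
U+0519: 2-byte form → D4 99.
Concatenated (13 bytes): F0 92 87 86 E1 B6 B0 E0 A4 B2 5C D4 99.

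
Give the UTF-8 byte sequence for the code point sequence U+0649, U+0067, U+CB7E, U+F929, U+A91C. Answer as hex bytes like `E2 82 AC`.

U+0649: 2-byte form → D9 89.
U+0067: 1-byte form → 67.
U+CB7E: 3-byte form → EC AD BE.
U+F929: 3-byte form → EF A4 A9.
U+A91C: 3-byte form → EA A4 9C.
Concatenated (12 bytes): D9 89 67 EC AD BE EF A4 A9 EA A4 9C.

D9 89 67 EC AD BE EF A4 A9 EA A4 9C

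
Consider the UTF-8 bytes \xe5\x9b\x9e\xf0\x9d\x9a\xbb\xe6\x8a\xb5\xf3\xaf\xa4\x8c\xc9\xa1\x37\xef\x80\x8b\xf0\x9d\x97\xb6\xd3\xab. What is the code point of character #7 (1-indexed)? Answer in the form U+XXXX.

Offset 0: leading byte 0xE5 = 11100101 → 3-byte char #1 = E5 9B 9E.
Offset 3: leading byte 0xF0 = 11110000 → 4-byte char #2 = F0 9D 9A BB.
Offset 7: leading byte 0xE6 = 11100110 → 3-byte char #3 = E6 8A B5.
Offset 10: leading byte 0xF3 = 11110011 → 4-byte char #4 = F3 AF A4 8C.
Offset 14: leading byte 0xC9 = 11001001 → 2-byte char #5 = C9 A1.
Offset 16: leading byte 0x37 = 00110111 → 1-byte char #6 = 37.
Offset 17: leading byte 0xEF = 11101111 → 3-byte char #7 = EF 80 8B.
Leading byte 0xEF = 11101111 matches 1110xxxx → 3-byte sequence.
Byte 1: 0xEF = 11101111, payload 1111 (4 bits).
Byte 2: 0x80 = 10000000 (10xxxxxx ✓), payload 000000.
Byte 3: 0x8B = 10001011 (10xxxxxx ✓), payload 001011.
Concatenate: 1111000000001011 = 0xF00B (16 bits → U+F00B).

U+F00B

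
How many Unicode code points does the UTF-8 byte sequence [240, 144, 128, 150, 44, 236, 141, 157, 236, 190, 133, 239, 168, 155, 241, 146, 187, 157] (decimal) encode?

6

Byte at offset 0: 0xF0 = 11110000 → 4-byte char (#1). Advance 4.
Byte at offset 4: 0x2C = 00101100 → 1-byte char (#2). Advance 1.
Byte at offset 5: 0xEC = 11101100 → 3-byte char (#3). Advance 3.
Byte at offset 8: 0xEC = 11101100 → 3-byte char (#4). Advance 3.
Byte at offset 11: 0xEF = 11101111 → 3-byte char (#5). Advance 3.
Byte at offset 14: 0xF1 = 11110001 → 4-byte char (#6). Advance 4.
Reached end at offset 18 after 6 code points.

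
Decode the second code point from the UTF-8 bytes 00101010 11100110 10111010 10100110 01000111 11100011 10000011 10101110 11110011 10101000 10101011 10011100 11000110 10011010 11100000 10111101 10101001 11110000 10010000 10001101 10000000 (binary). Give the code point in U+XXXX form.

Offset 0: leading byte 0x2A = 00101010 → 1-byte char #1 = 2A.
Offset 1: leading byte 0xE6 = 11100110 → 3-byte char #2 = E6 BA A6.
Leading byte 0xE6 = 11100110 matches 1110xxxx → 3-byte sequence.
Byte 1: 0xE6 = 11100110, payload 0110 (4 bits).
Byte 2: 0xBA = 10111010 (10xxxxxx ✓), payload 111010.
Byte 3: 0xA6 = 10100110 (10xxxxxx ✓), payload 100110.
Concatenate: 0110111010100110 = 0x6EA6 (16 bits → U+6EA6).

U+6EA6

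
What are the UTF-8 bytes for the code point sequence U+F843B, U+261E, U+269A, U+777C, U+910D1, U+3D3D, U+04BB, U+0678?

U+F843B: 4-byte form → F3 B8 90 BB.
U+261E: 3-byte form → E2 98 9E.
U+269A: 3-byte form → E2 9A 9A.
U+777C: 3-byte form → E7 9D BC.
U+910D1: 4-byte form → F2 91 83 91.
U+3D3D: 3-byte form → E3 B4 BD.
U+04BB: 2-byte form → D2 BB.
U+0678: 2-byte form → D9 B8.
Concatenated (24 bytes): F3 B8 90 BB E2 98 9E E2 9A 9A E7 9D BC F2 91 83 91 E3 B4 BD D2 BB D9 B8.

F3 B8 90 BB E2 98 9E E2 9A 9A E7 9D BC F2 91 83 91 E3 B4 BD D2 BB D9 B8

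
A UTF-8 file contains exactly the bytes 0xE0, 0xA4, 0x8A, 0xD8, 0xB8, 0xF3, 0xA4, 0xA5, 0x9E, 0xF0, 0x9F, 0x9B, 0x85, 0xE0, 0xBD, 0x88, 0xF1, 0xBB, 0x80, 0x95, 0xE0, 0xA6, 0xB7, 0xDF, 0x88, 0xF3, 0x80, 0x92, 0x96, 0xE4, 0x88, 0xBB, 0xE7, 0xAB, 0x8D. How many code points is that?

11

Byte at offset 0: 0xE0 = 11100000 → 3-byte char (#1). Advance 3.
Byte at offset 3: 0xD8 = 11011000 → 2-byte char (#2). Advance 2.
Byte at offset 5: 0xF3 = 11110011 → 4-byte char (#3). Advance 4.
Byte at offset 9: 0xF0 = 11110000 → 4-byte char (#4). Advance 4.
Byte at offset 13: 0xE0 = 11100000 → 3-byte char (#5). Advance 3.
Byte at offset 16: 0xF1 = 11110001 → 4-byte char (#6). Advance 4.
Byte at offset 20: 0xE0 = 11100000 → 3-byte char (#7). Advance 3.
Byte at offset 23: 0xDF = 11011111 → 2-byte char (#8). Advance 2.
Byte at offset 25: 0xF3 = 11110011 → 4-byte char (#9). Advance 4.
Byte at offset 29: 0xE4 = 11100100 → 3-byte char (#10). Advance 3.
Byte at offset 32: 0xE7 = 11100111 → 3-byte char (#11). Advance 3.
Reached end at offset 35 after 11 code points.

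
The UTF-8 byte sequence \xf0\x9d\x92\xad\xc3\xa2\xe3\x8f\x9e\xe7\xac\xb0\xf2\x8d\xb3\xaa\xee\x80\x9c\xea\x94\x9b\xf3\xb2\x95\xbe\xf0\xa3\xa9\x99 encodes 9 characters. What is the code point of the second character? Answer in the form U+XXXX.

Offset 0: leading byte 0xF0 = 11110000 → 4-byte char #1 = F0 9D 92 AD.
Offset 4: leading byte 0xC3 = 11000011 → 2-byte char #2 = C3 A2.
Leading byte 0xC3 = 11000011 matches 110xxxxx → 2-byte sequence.
Byte 1: 0xC3 = 11000011, payload 00011 (5 bits).
Byte 2: 0xA2 = 10100010 (10xxxxxx ✓), payload 100010.
Concatenate: 00011100010 = 0xE2 (11 bits → U+00E2).

U+00E2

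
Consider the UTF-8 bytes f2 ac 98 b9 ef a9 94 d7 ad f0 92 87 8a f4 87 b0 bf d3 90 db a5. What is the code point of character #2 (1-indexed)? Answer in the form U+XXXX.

U+FA54

Offset 0: leading byte 0xF2 = 11110010 → 4-byte char #1 = F2 AC 98 B9.
Offset 4: leading byte 0xEF = 11101111 → 3-byte char #2 = EF A9 94.
Leading byte 0xEF = 11101111 matches 1110xxxx → 3-byte sequence.
Byte 1: 0xEF = 11101111, payload 1111 (4 bits).
Byte 2: 0xA9 = 10101001 (10xxxxxx ✓), payload 101001.
Byte 3: 0x94 = 10010100 (10xxxxxx ✓), payload 010100.
Concatenate: 1111101001010100 = 0xFA54 (16 bits → U+FA54).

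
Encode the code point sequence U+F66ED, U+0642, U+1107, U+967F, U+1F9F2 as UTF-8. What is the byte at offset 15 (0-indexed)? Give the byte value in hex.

0xB2

U+F66ED → 4-byte form F3 B6 9B AD at offsets 0–3.
U+0642 → 2-byte form D9 82 at offsets 4–5.
U+1107 → 3-byte form E1 84 87 at offsets 6–8.
U+967F → 3-byte form E9 99 BF at offsets 9–11.
U+1F9F2 → 4-byte form F0 9F A7 B2 at offsets 12–15.
Offset 15 falls in char 5's range; it's byte 4 of F0 9F A7 B2 = 0xB2.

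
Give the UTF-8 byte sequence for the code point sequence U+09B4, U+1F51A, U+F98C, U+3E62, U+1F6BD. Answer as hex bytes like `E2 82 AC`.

E0 A6 B4 F0 9F 94 9A EF A6 8C E3 B9 A2 F0 9F 9A BD

U+09B4: 3-byte form → E0 A6 B4.
U+1F51A: 4-byte form → F0 9F 94 9A.
U+F98C: 3-byte form → EF A6 8C.
U+3E62: 3-byte form → E3 B9 A2.
U+1F6BD: 4-byte form → F0 9F 9A BD.
Concatenated (17 bytes): E0 A6 B4 F0 9F 94 9A EF A6 8C E3 B9 A2 F0 9F 9A BD.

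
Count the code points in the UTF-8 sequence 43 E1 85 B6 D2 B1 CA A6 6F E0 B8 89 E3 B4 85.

Byte at offset 0: 0x43 = 01000011 → 1-byte char (#1). Advance 1.
Byte at offset 1: 0xE1 = 11100001 → 3-byte char (#2). Advance 3.
Byte at offset 4: 0xD2 = 11010010 → 2-byte char (#3). Advance 2.
Byte at offset 6: 0xCA = 11001010 → 2-byte char (#4). Advance 2.
Byte at offset 8: 0x6F = 01101111 → 1-byte char (#5). Advance 1.
Byte at offset 9: 0xE0 = 11100000 → 3-byte char (#6). Advance 3.
Byte at offset 12: 0xE3 = 11100011 → 3-byte char (#7). Advance 3.
Reached end at offset 15 after 7 code points.

7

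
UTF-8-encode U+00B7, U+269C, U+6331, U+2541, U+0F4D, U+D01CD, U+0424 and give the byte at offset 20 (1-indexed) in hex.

1-indexed offset 20 is 0-indexed offset 19.
U+00B7 → 2-byte form C2 B7 at offsets 0–1.
U+269C → 3-byte form E2 9A 9C at offsets 2–4.
U+6331 → 3-byte form E6 8C B1 at offsets 5–7.
U+2541 → 3-byte form E2 95 81 at offsets 8–10.
U+0F4D → 3-byte form E0 BD 8D at offsets 11–13.
U+D01CD → 4-byte form F3 90 87 8D at offsets 14–17.
U+0424 → 2-byte form D0 A4 at offsets 18–19.
Offset 19 falls in char 7's range; it's byte 2 of D0 A4 = 0xA4.

0xA4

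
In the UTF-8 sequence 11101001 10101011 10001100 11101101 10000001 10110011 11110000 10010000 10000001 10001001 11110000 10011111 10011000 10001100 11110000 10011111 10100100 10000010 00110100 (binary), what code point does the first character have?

Offset 0: leading byte 0xE9 = 11101001 → 3-byte char #1 = E9 AB 8C.
Leading byte 0xE9 = 11101001 matches 1110xxxx → 3-byte sequence.
Byte 1: 0xE9 = 11101001, payload 1001 (4 bits).
Byte 2: 0xAB = 10101011 (10xxxxxx ✓), payload 101011.
Byte 3: 0x8C = 10001100 (10xxxxxx ✓), payload 001100.
Concatenate: 1001101011001100 = 0x9ACC (16 bits → U+9ACC).

U+9ACC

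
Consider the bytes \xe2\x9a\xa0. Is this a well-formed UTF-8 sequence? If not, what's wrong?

Leading byte 0xE2 = 11100010 → 3-byte form.
Continuation bytes 0x9A=10011010, 0xA0=10100000 all match 10xxxxxx.
Decoded value 0x26A0 is ≥ 0x800 (shortest form) and not a surrogate.

valid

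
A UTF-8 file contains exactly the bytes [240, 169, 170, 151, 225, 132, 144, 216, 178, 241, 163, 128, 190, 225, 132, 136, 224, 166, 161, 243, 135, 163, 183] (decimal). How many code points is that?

7

Byte at offset 0: 0xF0 = 11110000 → 4-byte char (#1). Advance 4.
Byte at offset 4: 0xE1 = 11100001 → 3-byte char (#2). Advance 3.
Byte at offset 7: 0xD8 = 11011000 → 2-byte char (#3). Advance 2.
Byte at offset 9: 0xF1 = 11110001 → 4-byte char (#4). Advance 4.
Byte at offset 13: 0xE1 = 11100001 → 3-byte char (#5). Advance 3.
Byte at offset 16: 0xE0 = 11100000 → 3-byte char (#6). Advance 3.
Byte at offset 19: 0xF3 = 11110011 → 4-byte char (#7). Advance 4.
Reached end at offset 23 after 7 code points.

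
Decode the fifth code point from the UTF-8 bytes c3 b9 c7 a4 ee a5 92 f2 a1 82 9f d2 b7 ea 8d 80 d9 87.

U+04B7

Offset 0: leading byte 0xC3 = 11000011 → 2-byte char #1 = C3 B9.
Offset 2: leading byte 0xC7 = 11000111 → 2-byte char #2 = C7 A4.
Offset 4: leading byte 0xEE = 11101110 → 3-byte char #3 = EE A5 92.
Offset 7: leading byte 0xF2 = 11110010 → 4-byte char #4 = F2 A1 82 9F.
Offset 11: leading byte 0xD2 = 11010010 → 2-byte char #5 = D2 B7.
Leading byte 0xD2 = 11010010 matches 110xxxxx → 2-byte sequence.
Byte 1: 0xD2 = 11010010, payload 10010 (5 bits).
Byte 2: 0xB7 = 10110111 (10xxxxxx ✓), payload 110111.
Concatenate: 10010110111 = 0x4B7 (11 bits → U+04B7).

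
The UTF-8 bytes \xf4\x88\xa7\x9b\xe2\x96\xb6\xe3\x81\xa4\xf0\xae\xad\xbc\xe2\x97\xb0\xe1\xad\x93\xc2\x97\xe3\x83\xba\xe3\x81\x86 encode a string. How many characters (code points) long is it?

9

Byte at offset 0: 0xF4 = 11110100 → 4-byte char (#1). Advance 4.
Byte at offset 4: 0xE2 = 11100010 → 3-byte char (#2). Advance 3.
Byte at offset 7: 0xE3 = 11100011 → 3-byte char (#3). Advance 3.
Byte at offset 10: 0xF0 = 11110000 → 4-byte char (#4). Advance 4.
Byte at offset 14: 0xE2 = 11100010 → 3-byte char (#5). Advance 3.
Byte at offset 17: 0xE1 = 11100001 → 3-byte char (#6). Advance 3.
Byte at offset 20: 0xC2 = 11000010 → 2-byte char (#7). Advance 2.
Byte at offset 22: 0xE3 = 11100011 → 3-byte char (#8). Advance 3.
Byte at offset 25: 0xE3 = 11100011 → 3-byte char (#9). Advance 3.
Reached end at offset 28 after 9 code points.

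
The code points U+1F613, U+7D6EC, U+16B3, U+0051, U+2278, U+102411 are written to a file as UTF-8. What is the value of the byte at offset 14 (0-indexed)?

U+1F613 → 4-byte form F0 9F 98 93 at offsets 0–3.
U+7D6EC → 4-byte form F1 BD 9B AC at offsets 4–7.
U+16B3 → 3-byte form E1 9A B3 at offsets 8–10.
U+0051 → 1-byte form 51 at offsets 11–11.
U+2278 → 3-byte form E2 89 B8 at offsets 12–14.
Offset 14 falls in char 5's range; it's byte 3 of E2 89 B8 = 0xB8.

0xB8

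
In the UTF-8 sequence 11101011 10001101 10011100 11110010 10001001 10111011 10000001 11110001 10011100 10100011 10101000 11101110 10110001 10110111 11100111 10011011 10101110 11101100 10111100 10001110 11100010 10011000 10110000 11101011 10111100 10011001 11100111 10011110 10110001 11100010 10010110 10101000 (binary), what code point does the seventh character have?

Offset 0: leading byte 0xEB = 11101011 → 3-byte char #1 = EB 8D 9C.
Offset 3: leading byte 0xF2 = 11110010 → 4-byte char #2 = F2 89 BB 81.
Offset 7: leading byte 0xF1 = 11110001 → 4-byte char #3 = F1 9C A3 A8.
Offset 11: leading byte 0xEE = 11101110 → 3-byte char #4 = EE B1 B7.
Offset 14: leading byte 0xE7 = 11100111 → 3-byte char #5 = E7 9B AE.
Offset 17: leading byte 0xEC = 11101100 → 3-byte char #6 = EC BC 8E.
Offset 20: leading byte 0xE2 = 11100010 → 3-byte char #7 = E2 98 B0.
Leading byte 0xE2 = 11100010 matches 1110xxxx → 3-byte sequence.
Byte 1: 0xE2 = 11100010, payload 0010 (4 bits).
Byte 2: 0x98 = 10011000 (10xxxxxx ✓), payload 011000.
Byte 3: 0xB0 = 10110000 (10xxxxxx ✓), payload 110000.
Concatenate: 0010011000110000 = 0x2630 (16 bits → U+2630).

U+2630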